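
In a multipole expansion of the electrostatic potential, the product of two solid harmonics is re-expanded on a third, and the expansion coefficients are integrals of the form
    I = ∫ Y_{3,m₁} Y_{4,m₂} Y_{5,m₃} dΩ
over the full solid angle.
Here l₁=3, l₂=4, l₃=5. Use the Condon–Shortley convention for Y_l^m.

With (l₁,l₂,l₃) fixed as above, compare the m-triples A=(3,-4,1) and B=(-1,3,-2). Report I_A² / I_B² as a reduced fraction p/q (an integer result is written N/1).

30/343

Shared (l₁,l₂,l₃)=(3,4,5): N and (l;000)² cancel in I_A²/I_B².
A: Δ = 2!·4!·6!/13! = 1/180180; Racah Σ t=0..0: t=0:+1/34560 = 1/34560; ⇒ 3j(3 4 5; 3 -4 1)² = 1/429, sgn +1
B: Δ = 2!·4!·6!/13! = 1/180180; Racah Σ t=1..2: t=1:−1/4320 t=2:+1/960 = 7/8640; ⇒ 3j(3 4 5; -1 3 -2)² = 343/12870, sgn -1
I_A²/I_B² = (1/429)/(343/12870) = 30/343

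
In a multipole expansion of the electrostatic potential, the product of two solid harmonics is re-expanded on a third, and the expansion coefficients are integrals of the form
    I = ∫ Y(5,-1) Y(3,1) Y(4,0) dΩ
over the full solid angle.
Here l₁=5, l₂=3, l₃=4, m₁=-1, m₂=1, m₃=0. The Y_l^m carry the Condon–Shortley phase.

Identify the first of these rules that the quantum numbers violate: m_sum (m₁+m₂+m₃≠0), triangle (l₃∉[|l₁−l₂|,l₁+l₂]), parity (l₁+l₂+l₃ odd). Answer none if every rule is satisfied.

none

Σmᵢ = 0  ✓
l₃∈[|l₁−l₂|,l₁+l₂]=[2,8], have l₃=4  ✓
Σlᵢ = 12 ⇒ even  ✓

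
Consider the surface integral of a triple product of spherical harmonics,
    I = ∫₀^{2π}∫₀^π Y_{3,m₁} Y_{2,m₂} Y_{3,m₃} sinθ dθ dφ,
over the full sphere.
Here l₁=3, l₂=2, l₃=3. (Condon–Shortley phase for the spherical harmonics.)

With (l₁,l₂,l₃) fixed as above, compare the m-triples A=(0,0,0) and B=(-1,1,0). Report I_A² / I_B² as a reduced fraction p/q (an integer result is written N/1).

8/1

Shared (l₁,l₂,l₃)=(3,2,3): N and (l;000)² cancel in I_A²/I_B².
A: Δ = 2!·4!·2!/9! = 1/3780; Racah Σ t=0..2: t=0:+1/24 t=1:−1/4 t=2:+1/24 = -1/6; ⇒ 3j(3 2 3; 0 0 0)² = 4/105, sgn +1
B: Δ = 2!·4!·2!/9! = 1/3780; Racah Σ t=1..2: t=1:−1/12 t=2:+1/8 = 1/24; ⇒ 3j(3 2 3; -1 1 0)² = 1/210, sgn -1
I_A²/I_B² = (4/105)/(1/210) = 8/1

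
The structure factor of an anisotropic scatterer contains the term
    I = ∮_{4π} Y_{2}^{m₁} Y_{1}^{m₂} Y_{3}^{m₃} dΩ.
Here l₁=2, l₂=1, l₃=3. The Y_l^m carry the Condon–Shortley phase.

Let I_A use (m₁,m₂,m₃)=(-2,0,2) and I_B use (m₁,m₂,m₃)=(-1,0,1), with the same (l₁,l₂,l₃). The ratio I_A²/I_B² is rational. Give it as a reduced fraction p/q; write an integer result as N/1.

Same 2,1,3: normalisation and zero-m 3j drop out of the ratio.
A: Δ: 0! 4! 2! / 7! → 1/105; sum: t=0:+1/24 = 1/24; 3j²(2 1 3; -2 0 2) = Δ·Π!·Σ² = 1/21  (sign -1)
B: Δ: 0! 4! 2! / 7! → 1/105; sum: t=0:+1/6 = 1/6; 3j²(2 1 3; -1 0 1) = Δ·Π!·Σ² = 8/105  (sign +1)
I_A²/I_B² = (1/21)/(8/105) = 5/8

5/8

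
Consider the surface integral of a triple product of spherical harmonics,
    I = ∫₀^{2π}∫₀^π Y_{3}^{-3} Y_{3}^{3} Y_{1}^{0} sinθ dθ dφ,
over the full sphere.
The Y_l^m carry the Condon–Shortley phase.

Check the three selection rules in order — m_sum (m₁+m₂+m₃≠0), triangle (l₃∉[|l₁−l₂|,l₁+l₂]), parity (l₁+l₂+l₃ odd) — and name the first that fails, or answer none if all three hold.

Σmᵢ = 0  ✓
l₃∈[|l₁−l₂|,l₁+l₂]=[0,6], have l₃=1  ✓
Σlᵢ = 7 ⇒ odd  ✗

parity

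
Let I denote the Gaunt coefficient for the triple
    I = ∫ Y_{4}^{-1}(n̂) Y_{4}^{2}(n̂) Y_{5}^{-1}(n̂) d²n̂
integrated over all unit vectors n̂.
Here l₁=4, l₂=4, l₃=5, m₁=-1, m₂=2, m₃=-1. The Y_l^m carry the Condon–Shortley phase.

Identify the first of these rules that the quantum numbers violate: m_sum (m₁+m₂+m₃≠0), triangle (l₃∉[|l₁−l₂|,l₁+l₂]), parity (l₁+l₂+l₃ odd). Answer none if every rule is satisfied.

parity

azimuthal sum: -1 + 2 − 1 = 0  ✓
0 ≤ 5 ≤ 8 (triangle on l)  ✓
L = 4 + 4 + 5 = 13 (odd)  ✗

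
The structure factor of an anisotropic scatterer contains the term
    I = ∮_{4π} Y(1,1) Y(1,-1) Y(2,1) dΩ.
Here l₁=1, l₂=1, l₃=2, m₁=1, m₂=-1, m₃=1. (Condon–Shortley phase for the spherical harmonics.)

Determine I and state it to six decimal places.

0.000000

1 − 1 + 1 = 1 ≠ 0: azimuthal integral kills it; I = 0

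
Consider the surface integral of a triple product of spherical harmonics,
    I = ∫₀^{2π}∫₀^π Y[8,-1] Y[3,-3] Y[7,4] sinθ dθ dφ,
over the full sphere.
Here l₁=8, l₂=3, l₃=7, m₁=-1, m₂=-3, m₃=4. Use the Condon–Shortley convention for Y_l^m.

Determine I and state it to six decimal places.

Rules hold: Σm=0, L=18 even, 5≤7≤11.
N = 17·7·15 = 1785
Δ = 4!·12!·2!/19! = 1/5290740
Racah Σ t=1..3: t=1:−1/7257600 t=2:+1/2073600 t=3:−1/7257600 = 1/4838400
⇒ 3j(8 3 7; 0 0 0)² = 252/20995, sgn -1
Racah Σ t=0..0: t=0:+1/104509440 = 1/104509440
⇒ 3j(8 3 7; -1 -3 4)² = 275/50388, sgn -1
4πI² = N·(3j₀)²·(3jₘ)² = 121275/1037153
I = +1·√(0.116931/4π) = 0.09646267

0.096463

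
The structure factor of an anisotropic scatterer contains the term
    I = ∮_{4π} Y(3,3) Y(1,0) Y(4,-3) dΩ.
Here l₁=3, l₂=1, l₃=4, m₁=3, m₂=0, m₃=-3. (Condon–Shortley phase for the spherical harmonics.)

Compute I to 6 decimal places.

Rules hold: Σm=0, L=8 even, 2≤4≤4.
N = 7·3·9 = 189
Δ = 0!·6!·2!/9! = 1/252
Racah Σ t=0..0: t=0:+1/36 = 1/36
⇒ 3j(3 1 4; 0 0 0)² = 4/63, sgn +1
Racah Σ t=0..0: t=0:+1/720 = 1/720
⇒ 3j(3 1 4; 3 0 -3)² = 1/36, sgn -1
4πI² = N·(3j₀)²·(3jₘ)² = 1/3
I = -1·√(0.333333/4π) = -0.16286750

-0.162868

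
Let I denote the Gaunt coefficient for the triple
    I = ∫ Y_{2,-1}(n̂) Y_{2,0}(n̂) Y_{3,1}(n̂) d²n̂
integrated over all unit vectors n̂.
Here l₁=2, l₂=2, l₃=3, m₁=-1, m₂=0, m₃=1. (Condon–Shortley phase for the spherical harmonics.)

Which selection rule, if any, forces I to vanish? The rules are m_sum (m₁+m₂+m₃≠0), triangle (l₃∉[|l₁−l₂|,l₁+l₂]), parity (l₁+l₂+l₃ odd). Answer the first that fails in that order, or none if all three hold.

parity

Σmᵢ = 0  ✓
l₃∈[|l₁−l₂|,l₁+l₂]=[0,4], have l₃=3  ✓
Σlᵢ = 7 ⇒ odd  ✗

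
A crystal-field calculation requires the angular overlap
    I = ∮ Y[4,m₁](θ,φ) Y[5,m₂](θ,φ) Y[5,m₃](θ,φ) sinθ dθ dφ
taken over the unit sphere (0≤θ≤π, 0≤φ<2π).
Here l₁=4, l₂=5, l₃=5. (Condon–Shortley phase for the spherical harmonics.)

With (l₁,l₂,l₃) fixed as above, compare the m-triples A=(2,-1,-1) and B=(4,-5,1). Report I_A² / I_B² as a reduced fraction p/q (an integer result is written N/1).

Same 4,5,5: normalisation and zero-m 3j drop out of the ratio.
A: Δ: 4! 4! 6! / 15! → 1/3153150; sum: t=0:+1/4608 t=1:−1/1296 t=2:+1/4608 = -7/20736; 3j²(4 5 5; 2 -1 -1) = Δ·Π!·Σ² = 20/1287  (sign -1)
B: Δ: 4! 4! 6! / 15! → 1/3153150; sum: t=0:+1/414720 = 1/414720; 3j²(4 5 5; 4 -5 1) = Δ·Π!·Σ² = 2/429  (sign +1)
I_A²/I_B² = (20/1287)/(2/429) = 10/3

10/3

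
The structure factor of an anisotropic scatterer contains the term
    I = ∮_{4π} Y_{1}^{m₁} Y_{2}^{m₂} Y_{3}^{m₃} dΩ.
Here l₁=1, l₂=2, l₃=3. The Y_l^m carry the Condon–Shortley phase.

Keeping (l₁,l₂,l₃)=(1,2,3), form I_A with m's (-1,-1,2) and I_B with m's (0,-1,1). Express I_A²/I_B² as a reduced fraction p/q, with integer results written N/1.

5/4

Same 1,2,3: normalisation and zero-m 3j drop out of the ratio.
A: Δ: 0! 2! 4! / 7! → 1/105; sum: t=0:+1/12 = 1/12; 3j²(1 2 3; -1 -1 2) = Δ·Π!·Σ² = 2/21  (sign -1)
B: Δ: 0! 2! 4! / 7! → 1/105; sum: t=0:+1/6 = 1/6; 3j²(1 2 3; 0 -1 1) = Δ·Π!·Σ² = 8/105  (sign +1)
I_A²/I_B² = (2/21)/(8/105) = 5/4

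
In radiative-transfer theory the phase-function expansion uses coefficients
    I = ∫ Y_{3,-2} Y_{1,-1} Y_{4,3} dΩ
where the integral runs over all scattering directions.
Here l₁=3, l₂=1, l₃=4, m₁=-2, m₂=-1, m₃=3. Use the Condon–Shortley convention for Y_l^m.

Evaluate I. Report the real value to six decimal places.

Checks pass: Σm=0; 8 even; l₃=4∈[2,4].
(2·3+1)(2·1+1)(2·4+1) = 189
Δ: 0! 6! 2! / 9! → 1/252
sum: t=0:+1/36 = 1/36
3j²(3 1 4; 0 0 0) = Δ·Π!·Σ² = 4/63  (sign +1)
sum: t=0:+1/240 = 1/240
3j²(3 1 4; -2 -1 3) = Δ·Π!·Σ² = 1/12  (sign -1)
combine: 4πI² = 189·4/63·1/12 = 1/1
take √, sign -1: I = -0.28209479

-0.282095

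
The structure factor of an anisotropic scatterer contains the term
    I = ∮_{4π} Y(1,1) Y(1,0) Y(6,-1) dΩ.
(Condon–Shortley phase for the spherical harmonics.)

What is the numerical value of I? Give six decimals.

0.000000

|1−1|≤6≤1+1 violated ⇒ I = 0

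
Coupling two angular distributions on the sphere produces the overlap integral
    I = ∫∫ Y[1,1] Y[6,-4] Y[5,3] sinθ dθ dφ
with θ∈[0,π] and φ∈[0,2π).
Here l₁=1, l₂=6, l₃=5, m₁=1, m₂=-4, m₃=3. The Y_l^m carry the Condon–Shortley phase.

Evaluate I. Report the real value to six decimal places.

0.274090

Checks pass: Σm=0; 12 even; l₃=5∈[5,7].
(2·1+1)(2·6+1)(2·5+1) = 429
Δ: 2! 0! 10! / 13! → 1/858
sum: t=1:−1/14400 = -1/14400
3j²(1 6 5; 0 0 0) = Δ·Π!·Σ² = 6/143  (sign +1)
sum: t=0:+1/161280 = 1/161280
3j²(1 6 5; 1 -4 3) = Δ·Π!·Σ² = 15/286  (sign +1)
combine: 4πI² = 429·6/143·15/286 = 135/143
take √, sign +1: I = 0.27409047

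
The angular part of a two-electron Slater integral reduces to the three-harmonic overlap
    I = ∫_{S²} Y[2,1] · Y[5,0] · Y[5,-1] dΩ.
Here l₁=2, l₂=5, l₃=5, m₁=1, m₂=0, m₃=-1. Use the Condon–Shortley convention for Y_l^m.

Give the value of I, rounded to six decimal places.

Rules hold: Σm=0, L=12 even, 3≤5≤7.
N = 5·11·11 = 605
Δ = 2!·2!·8!/13! = 1/38610
Racah Σ t=0..2: t=0:+1/2880 t=1:−1/576 t=2:+1/2880 = -1/960
⇒ 3j(2 5 5; 0 0 0)² = 10/429, sgn +1
Racah Σ t=0..1: t=0:+1/1440 t=1:−1/1152 = -1/5760
⇒ 3j(2 5 5; 1 0 -1)² = 1/858, sgn -1
4πI² = N·(3j₀)²·(3jₘ)² = 25/1521
I = -1·√(0.0164366/4π) = -0.03616600

-0.036166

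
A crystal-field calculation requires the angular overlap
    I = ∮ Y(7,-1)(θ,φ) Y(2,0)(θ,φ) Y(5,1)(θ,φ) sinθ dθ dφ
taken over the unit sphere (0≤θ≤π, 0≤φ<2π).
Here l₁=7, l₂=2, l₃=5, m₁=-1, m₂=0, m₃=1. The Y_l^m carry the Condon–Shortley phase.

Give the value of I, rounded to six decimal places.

-0.232242

m-sum 0 ✓  L=14 even ✓  5≤5≤9 ✓
Π(2lᵢ+1) = 15×5×11 = 825
triangle coeff Δ(7,2,5) = 1/15015
Σ_t [2,2]: t=2:+1/57600 = 1/57600
(3j)²=21/715 [(7 2 5; 0 0 0)], sign=-1
Σ_t [2,2]: t=2:+1/69120 = 1/69120
(3j)²=4/143 [(7 2 5; -1 0 1)], sign=+1
⇒ 4πI² = 1260/1859
I = (-1)√(1260/1859/(4π)) = -0.23224194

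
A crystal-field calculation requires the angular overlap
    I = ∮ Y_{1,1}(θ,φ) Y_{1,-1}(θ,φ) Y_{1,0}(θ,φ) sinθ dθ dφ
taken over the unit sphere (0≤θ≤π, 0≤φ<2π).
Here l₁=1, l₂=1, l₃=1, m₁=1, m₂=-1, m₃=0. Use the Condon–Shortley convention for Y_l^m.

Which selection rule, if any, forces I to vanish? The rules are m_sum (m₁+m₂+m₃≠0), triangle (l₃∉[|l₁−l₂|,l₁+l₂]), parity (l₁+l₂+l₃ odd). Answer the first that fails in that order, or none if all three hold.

parity

azimuthal sum: 1 − 1 + 0 = 0  ✓
0 ≤ 1 ≤ 2 (triangle on l)  ✓
L = 1 + 1 + 1 = 3 (odd)  ✗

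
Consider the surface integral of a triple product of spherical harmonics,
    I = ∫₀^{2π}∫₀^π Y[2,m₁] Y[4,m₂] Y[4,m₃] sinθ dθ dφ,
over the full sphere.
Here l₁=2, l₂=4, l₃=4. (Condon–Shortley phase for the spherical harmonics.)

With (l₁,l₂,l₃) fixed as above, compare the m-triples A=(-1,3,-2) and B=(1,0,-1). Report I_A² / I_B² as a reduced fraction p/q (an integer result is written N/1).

Same 2,4,4: normalisation and zero-m 3j drop out of the ratio.
A: Δ: 2! 2! 6! / 11! → 1/13860; sum: t=1:−1/1440 t=2:+1/240 = 1/288; 3j²(2 4 4; -1 3 -2) = Δ·Π!·Σ² = 5/132  (sign +1)
B: Δ: 2! 2! 6! / 11! → 1/13860; sum: t=0:+1/96 t=1:−1/72 = -1/288; 3j²(2 4 4; 1 0 -1) = Δ·Π!·Σ² = 1/462  (sign +1)
I_A²/I_B² = (5/132)/(1/462) = 35/2

35/2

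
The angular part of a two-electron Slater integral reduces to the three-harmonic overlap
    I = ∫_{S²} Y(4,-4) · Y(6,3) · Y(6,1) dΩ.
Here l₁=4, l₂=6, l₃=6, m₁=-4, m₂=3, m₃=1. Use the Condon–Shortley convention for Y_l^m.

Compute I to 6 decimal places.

-0.167630

Rules hold: Σm=0, L=16 even, 2≤6≤10.
N = 9·13·13 = 1521
Δ = 4!·4!·8!/17! = 1/15315300
Racah Σ t=0..4: t=0:+1/829440 t=1:−1/25920 t=2:+1/9216 t=3:−1/25920 t=4:+1/829440 = 7/207360
⇒ 3j(4 6 6; 0 0 0)² = 28/2431, sgn +1
Racah Σ t=4..4: t=4:+1/414720 = 1/414720
⇒ 3j(4 6 6; -4 3 1)² = 49/2431, sgn -1
4πI² = N·(3j₀)²·(3jₘ)² = 12348/34969
I = -1·√(0.353113/4π) = -0.16763001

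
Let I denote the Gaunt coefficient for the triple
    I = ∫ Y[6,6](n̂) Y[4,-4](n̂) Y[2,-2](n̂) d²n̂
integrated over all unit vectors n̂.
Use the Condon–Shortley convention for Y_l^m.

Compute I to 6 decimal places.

Checks pass: Σm=0; 12 even; l₃=2∈[2,10].
(2·6+1)(2·4+1)(2·2+1) = 585
Δ: 8! 4! 0! / 13! → 1/6435
sum: t=4:+1/2304 = 1/2304
3j²(6 4 2; 0 0 0) = Δ·Π!·Σ² = 5/143  (sign +1)
sum: t=0:+1/967680 = 1/967680
3j²(6 4 2; 6 -4 -2) = Δ·Π!·Σ² = 1/13  (sign +1)
combine: 4πI² = 585·5/143·1/13 = 225/143
take √, sign +1: I = 0.35384927

0.353849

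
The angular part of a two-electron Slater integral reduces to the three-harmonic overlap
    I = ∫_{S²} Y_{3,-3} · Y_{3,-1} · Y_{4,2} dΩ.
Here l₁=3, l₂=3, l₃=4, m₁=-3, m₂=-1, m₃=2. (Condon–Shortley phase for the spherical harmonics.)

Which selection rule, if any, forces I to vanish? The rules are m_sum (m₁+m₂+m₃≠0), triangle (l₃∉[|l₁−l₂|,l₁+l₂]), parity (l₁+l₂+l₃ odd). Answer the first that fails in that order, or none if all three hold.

m_sum

m₁+m₂+m₃ = -3 − 1 + 2 = -2  ✗
triangle: |3−3|=0 ≤ l₃=4 ≤ 3+3=6
parity: l₁+l₂+l₃ = 10 is even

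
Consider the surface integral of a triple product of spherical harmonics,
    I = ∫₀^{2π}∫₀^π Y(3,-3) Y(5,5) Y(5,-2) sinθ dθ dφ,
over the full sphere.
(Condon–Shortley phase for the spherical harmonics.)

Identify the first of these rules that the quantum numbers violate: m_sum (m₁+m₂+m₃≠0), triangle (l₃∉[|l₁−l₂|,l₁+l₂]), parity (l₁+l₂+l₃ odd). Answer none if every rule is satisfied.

azimuthal sum: -3 + 5 − 2 = 0  ✓
2 ≤ 5 ≤ 8 (triangle on l)  ✓
L = 3 + 5 + 5 = 13 (odd)  ✗

parity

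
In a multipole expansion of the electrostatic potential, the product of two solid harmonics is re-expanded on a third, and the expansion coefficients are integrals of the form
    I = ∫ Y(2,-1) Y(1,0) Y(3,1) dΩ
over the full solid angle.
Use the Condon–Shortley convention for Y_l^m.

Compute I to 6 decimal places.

m-sum 0 ✓  L=6 even ✓  1≤3≤3 ✓
Π(2lᵢ+1) = 5×3×7 = 105
triangle coeff Δ(2,1,3) = 1/105
Σ_t [0,0]: t=0:+1/4 = 1/4
(3j)²=3/35 [(2 1 3; 0 0 0)], sign=-1
Σ_t [0,0]: t=0:+1/6 = 1/6
(3j)²=8/105 [(2 1 3; -1 0 1)], sign=+1
⇒ 4πI² = 24/35
I = (-1)√(24/35/(4π)) = -0.23359668

-0.233597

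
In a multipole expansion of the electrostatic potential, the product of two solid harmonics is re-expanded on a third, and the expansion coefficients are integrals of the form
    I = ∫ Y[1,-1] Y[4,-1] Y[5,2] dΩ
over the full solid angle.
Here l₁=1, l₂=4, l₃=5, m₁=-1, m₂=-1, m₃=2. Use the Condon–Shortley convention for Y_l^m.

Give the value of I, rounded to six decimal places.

Rules hold: Σm=0, L=10 even, 3≤5≤5.
N = 3·9·11 = 297
Δ = 0!·2!·8!/11! = 1/495
Racah Σ t=0..0: t=0:+1/576 = 1/576
⇒ 3j(1 4 5; 0 0 0)² = 5/99, sgn -1
Racah Σ t=0..0: t=0:+1/1440 = 1/1440
⇒ 3j(1 4 5; -1 -1 2)² = 7/165, sgn -1
4πI² = N·(3j₀)²·(3jₘ)² = 7/11
I = +1·√(0.636364/4π) = 0.22503380

0.225034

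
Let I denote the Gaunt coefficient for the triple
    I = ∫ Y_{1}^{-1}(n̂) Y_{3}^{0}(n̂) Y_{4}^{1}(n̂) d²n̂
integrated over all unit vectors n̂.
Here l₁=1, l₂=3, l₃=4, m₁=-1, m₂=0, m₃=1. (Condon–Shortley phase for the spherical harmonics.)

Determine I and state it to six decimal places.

-0.194664

m-sum 0 ✓  L=8 even ✓  2≤4≤4 ✓
Π(2lᵢ+1) = 3×7×9 = 189
triangle coeff Δ(1,3,4) = 1/252
Σ_t [0,0]: t=0:+1/36 = 1/36
(3j)²=4/63 [(1 3 4; 0 0 0)], sign=+1
Σ_t [0,0]: t=0:+1/72 = 1/72
(3j)²=5/126 [(1 3 4; -1 0 1)], sign=-1
⇒ 4πI² = 10/21
I = (-1)√(10/21/(4π)) = -0.19466390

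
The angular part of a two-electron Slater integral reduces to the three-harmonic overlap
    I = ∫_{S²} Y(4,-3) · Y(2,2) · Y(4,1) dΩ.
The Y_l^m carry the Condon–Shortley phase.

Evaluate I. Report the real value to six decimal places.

Rules hold: Σm=0, L=10 even, 2≤4≤6.
N = 9·5·9 = 405
Δ = 2!·6!·2!/11! = 1/13860
Racah Σ t=0..2: t=0:+1/192 t=1:−1/36 t=2:+1/192 = -5/288
⇒ 3j(4 2 4; 0 0 0)² = 20/693, sgn -1
Racah Σ t=2..2: t=2:+1/480 = 1/480
⇒ 3j(4 2 4; -3 2 1)² = 3/110, sgn -1
4πI² = N·(3j₀)²·(3jₘ)² = 270/847
I = +1·√(0.318772/4π) = 0.15927046

0.159270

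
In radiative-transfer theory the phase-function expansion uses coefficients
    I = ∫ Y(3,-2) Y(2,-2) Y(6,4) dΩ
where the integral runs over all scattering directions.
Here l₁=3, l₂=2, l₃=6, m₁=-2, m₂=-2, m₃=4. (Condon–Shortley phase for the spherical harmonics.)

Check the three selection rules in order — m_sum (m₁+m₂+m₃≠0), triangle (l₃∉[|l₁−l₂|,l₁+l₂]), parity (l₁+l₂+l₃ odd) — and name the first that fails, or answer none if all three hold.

m₁+m₂+m₃ = -2 − 2 + 4 = 0  ✓
triangle: |3−2|=1 ≤ l₃=6 ≤ 3+2=5  ✗
parity: l₁+l₂+l₃ = 11 is odd

triangle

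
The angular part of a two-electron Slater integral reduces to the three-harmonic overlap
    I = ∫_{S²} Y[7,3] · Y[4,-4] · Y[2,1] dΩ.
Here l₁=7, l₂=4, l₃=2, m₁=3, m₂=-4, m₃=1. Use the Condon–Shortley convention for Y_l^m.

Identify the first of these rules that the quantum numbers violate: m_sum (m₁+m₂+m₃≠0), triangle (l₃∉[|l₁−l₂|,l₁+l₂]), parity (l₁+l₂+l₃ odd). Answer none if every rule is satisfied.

triangle

azimuthal sum: 3 − 4 + 1 = 0  ✓
3 ≤ 2 ≤ 11 (triangle on l)  ✗
L = 7 + 4 + 2 = 13 (odd)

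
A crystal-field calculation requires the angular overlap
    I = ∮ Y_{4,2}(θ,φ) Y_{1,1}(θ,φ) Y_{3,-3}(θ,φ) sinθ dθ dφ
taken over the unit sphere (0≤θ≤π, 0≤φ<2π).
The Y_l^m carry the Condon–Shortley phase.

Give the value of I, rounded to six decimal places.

Rules hold: Σm=0, L=8 even, 3≤3≤5.
N = 9·3·7 = 189
Δ = 2!·6!·0!/9! = 1/252
Racah Σ t=1..1: t=1:−1/36 = -1/36
⇒ 3j(4 1 3; 0 0 0)² = 4/63, sgn +1
Racah Σ t=2..2: t=2:+1/1440 = 1/1440
⇒ 3j(4 1 3; 2 1 -3)² = 1/252, sgn +1
4πI² = N·(3j₀)²·(3jₘ)² = 1/21
I = +1·√(0.047619/4π) = 0.06155813

0.061558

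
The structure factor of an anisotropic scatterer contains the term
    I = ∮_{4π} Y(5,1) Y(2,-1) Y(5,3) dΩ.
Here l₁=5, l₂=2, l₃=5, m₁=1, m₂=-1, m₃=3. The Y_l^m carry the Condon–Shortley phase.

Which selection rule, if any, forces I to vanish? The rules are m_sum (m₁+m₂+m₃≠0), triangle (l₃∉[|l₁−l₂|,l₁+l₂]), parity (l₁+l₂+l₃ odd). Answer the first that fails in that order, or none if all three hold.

m_sum

azimuthal sum: 1 − 1 + 3 = 3  ✗
3 ≤ 5 ≤ 7 (triangle on l)
L = 5 + 2 + 5 = 12 (even)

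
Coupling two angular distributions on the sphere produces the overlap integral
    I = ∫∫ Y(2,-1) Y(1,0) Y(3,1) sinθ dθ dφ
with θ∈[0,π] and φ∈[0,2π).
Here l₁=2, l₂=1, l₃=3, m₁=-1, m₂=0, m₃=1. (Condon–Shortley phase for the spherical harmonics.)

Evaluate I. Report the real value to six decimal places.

Checks pass: Σm=0; 6 even; l₃=3∈[1,3].
(2·2+1)(2·1+1)(2·3+1) = 105
Δ: 0! 4! 2! / 7! → 1/105
sum: t=0:+1/4 = 1/4
3j²(2 1 3; 0 0 0) = Δ·Π!·Σ² = 3/35  (sign -1)
sum: t=0:+1/6 = 1/6
3j²(2 1 3; -1 0 1) = Δ·Π!·Σ² = 8/105  (sign +1)
combine: 4πI² = 105·3/35·8/105 = 24/35
take √, sign -1: I = -0.23359668

-0.233597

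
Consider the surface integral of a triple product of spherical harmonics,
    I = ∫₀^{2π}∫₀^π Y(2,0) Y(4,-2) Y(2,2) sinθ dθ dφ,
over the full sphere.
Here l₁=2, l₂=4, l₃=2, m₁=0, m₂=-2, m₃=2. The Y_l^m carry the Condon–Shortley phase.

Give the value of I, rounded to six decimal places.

Rules hold: Σm=0, L=8 even, 2≤2≤6.
N = 5·9·5 = 225
Δ = 4!·0!·4!/9! = 1/630
Racah Σ t=2..2: t=2:+1/16 = 1/16
⇒ 3j(2 4 2; 0 0 0)² = 2/35, sgn +1
Racah Σ t=2..2: t=2:+1/96 = 1/96
⇒ 3j(2 4 2; 0 -2 2)² = 1/42, sgn +1
4πI² = N·(3j₀)²·(3jₘ)² = 15/49
I = +1·√(0.306122/4π) = 0.15607835

0.156078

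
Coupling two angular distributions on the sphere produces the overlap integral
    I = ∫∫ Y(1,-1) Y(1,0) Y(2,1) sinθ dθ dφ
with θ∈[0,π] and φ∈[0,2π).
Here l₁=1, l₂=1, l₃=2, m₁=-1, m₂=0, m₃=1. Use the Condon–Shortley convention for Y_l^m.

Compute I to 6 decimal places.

-0.218510

Rules hold: Σm=0, L=4 even, 0≤2≤2.
N = 3·3·5 = 45
Δ = 0!·2!·2!/5! = 1/30
Racah Σ t=0..0: t=0:+1/1 = 1/1
⇒ 3j(1 1 2; 0 0 0)² = 2/15, sgn +1
Racah Σ t=0..0: t=0:+1/2 = 1/2
⇒ 3j(1 1 2; -1 0 1)² = 1/10, sgn -1
4πI² = N·(3j₀)²·(3jₘ)² = 3/5
I = -1·√(0.6/4π) = -0.21850969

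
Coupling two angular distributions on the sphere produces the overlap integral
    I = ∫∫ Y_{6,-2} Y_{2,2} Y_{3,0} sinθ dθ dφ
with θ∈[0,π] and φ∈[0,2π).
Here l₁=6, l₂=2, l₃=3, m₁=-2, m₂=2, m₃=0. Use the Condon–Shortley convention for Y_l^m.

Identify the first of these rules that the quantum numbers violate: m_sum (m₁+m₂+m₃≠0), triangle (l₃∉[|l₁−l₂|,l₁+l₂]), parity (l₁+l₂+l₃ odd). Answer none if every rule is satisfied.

m₁+m₂+m₃ = -2 + 2 + 0 = 0  ✓
triangle: |6−2|=4 ≤ l₃=3 ≤ 6+2=8  ✗
parity: l₁+l₂+l₃ = 11 is odd

triangle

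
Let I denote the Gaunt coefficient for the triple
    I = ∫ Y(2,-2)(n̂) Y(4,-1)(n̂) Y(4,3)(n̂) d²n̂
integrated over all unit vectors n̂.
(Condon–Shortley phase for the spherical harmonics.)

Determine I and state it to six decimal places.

Rules hold: Σm=0, L=10 even, 2≤4≤6.
N = 5·9·9 = 405
Δ = 2!·2!·6!/11! = 1/13860
Racah Σ t=0..2: t=0:+1/192 t=1:−1/36 t=2:+1/192 = -5/288
⇒ 3j(2 4 4; 0 0 0)² = 20/693, sgn -1
Racah Σ t=2..2: t=2:+1/480 = 1/480
⇒ 3j(2 4 4; -2 -1 3)² = 3/110, sgn -1
4πI² = N·(3j₀)²·(3jₘ)² = 270/847
I = +1·√(0.318772/4π) = 0.15927046

0.159270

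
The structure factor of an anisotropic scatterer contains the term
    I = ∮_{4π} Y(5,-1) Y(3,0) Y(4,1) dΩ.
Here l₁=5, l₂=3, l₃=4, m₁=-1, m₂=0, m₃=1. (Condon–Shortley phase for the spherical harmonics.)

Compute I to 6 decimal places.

-0.115089

Rules hold: Σm=0, L=12 even, 2≤4≤8.
N = 11·7·9 = 693
Δ = 4!·6!·2!/13! = 1/180180
Racah Σ t=1..3: t=1:−1/576 t=2:+1/144 t=3:−1/576 = 1/288
⇒ 3j(5 3 4; 0 0 0)² = 20/1001, sgn +1
Racah Σ t=1..3: t=1:−1/1440 t=2:+1/192 t=3:−1/432 = 19/8640
⇒ 3j(5 3 4; -1 0 1)² = 361/30030, sgn -1
4πI² = N·(3j₀)²·(3jₘ)² = 2166/13013
I = -1·√(0.166449/4π) = -0.11508947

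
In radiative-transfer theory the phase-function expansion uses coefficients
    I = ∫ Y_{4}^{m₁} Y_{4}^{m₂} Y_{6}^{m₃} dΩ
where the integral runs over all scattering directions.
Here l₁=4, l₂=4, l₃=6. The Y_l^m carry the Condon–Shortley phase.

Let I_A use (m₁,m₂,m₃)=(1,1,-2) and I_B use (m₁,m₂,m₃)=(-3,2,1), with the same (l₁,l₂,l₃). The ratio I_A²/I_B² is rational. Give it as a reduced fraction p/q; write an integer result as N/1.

Shared (l₁,l₂,l₃)=(4,4,6): N and (l;000)² cancel in I_A²/I_B².
A: Δ = 2!·6!·6!/15! = 1/1261260; Racah Σ t=0..2: t=0:+1/8640 t=1:−1/2304 t=2:+1/8640 = -7/34560; ⇒ 3j(4 4 6; 1 1 -2)² = 7/429, sgn -1
B: Δ = 2!·6!·6!/15! = 1/1261260; Racah Σ t=1..2: t=1:−1/86400 t=2:+1/11520 = 13/172800; ⇒ 3j(4 4 6; -3 2 1)² = 13/660, sgn -1
I_A²/I_B² = (7/429)/(13/660) = 140/169

140/169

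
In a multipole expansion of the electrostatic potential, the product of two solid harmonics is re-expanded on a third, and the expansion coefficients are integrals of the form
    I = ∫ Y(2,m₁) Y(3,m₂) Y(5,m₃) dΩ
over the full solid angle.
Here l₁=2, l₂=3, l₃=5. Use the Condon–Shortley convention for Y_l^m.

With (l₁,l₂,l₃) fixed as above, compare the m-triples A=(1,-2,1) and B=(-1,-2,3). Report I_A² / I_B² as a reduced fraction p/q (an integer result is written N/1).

l's match ⇒ only the (l;m) 3-j factors differ between A and B.
A: triangle coeff Δ(2,3,5) = 1/2310; Σ_t [0,0]: t=0:+1/720 = 1/720; (3j)²=4/385 [(2 3 5; 1 -2 1)], sign=+1
B: triangle coeff Δ(2,3,5) = 1/2310; Σ_t [0,0]: t=0:+1/720 = 1/720; (3j)²=8/165 [(2 3 5; -1 -2 3)], sign=+1
I_A²/I_B² = (4/385)/(8/165) = 3/14

3/14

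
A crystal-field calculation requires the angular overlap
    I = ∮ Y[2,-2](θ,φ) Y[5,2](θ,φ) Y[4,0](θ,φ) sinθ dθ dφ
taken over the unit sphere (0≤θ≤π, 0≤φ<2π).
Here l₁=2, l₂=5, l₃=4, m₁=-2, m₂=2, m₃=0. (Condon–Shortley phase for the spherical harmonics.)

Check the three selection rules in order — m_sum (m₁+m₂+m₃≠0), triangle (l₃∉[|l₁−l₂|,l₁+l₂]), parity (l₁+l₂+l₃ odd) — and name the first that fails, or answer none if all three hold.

m₁+m₂+m₃ = -2 + 2 + 0 = 0  ✓
triangle: |2−5|=3 ≤ l₃=4 ≤ 2+5=7  ✓
parity: l₁+l₂+l₃ = 11 is odd  ✗

parity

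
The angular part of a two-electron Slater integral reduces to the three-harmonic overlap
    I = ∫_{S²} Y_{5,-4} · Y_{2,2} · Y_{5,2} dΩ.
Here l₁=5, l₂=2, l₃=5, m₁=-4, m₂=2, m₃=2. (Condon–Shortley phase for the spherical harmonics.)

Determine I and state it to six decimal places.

-0.137240

m-sum 0 ✓  L=12 even ✓  3≤5≤7 ✓
Π(2lᵢ+1) = 11×5×11 = 605
triangle coeff Δ(5,2,5) = 1/38610
Σ_t [0,2]: t=0:+1/2880 t=1:−1/576 t=2:+1/2880 = -1/960
(3j)²=10/429 [(5 2 5; 0 0 0)], sign=+1
Σ_t [2,2]: t=2:+1/20160 = 1/20160
(3j)²=12/715 [(5 2 5; -4 2 2)], sign=-1
⇒ 4πI² = 40/169
I = (-1)√(40/169/(4π)) = -0.13724032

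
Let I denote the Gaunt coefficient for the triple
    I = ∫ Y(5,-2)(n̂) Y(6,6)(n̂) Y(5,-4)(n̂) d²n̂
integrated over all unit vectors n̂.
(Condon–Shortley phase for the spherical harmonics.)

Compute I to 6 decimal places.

-0.161540

m-sum 0 ✓  L=16 even ✓  1≤5≤11 ✓
Π(2lᵢ+1) = 11×13×11 = 1573
triangle coeff Δ(5,6,5) = 1/28588560
Σ_t [1,5]: t=1:−1/345600 t=2:+1/13824 t=3:−1/5184 t=4:+1/13824 t=5:−1/345600 = -7/129600
(3j)²=80/7293 [(5 6 5; 0 0 0)], sign=+1
Σ_t [6,6]: t=6:+1/3110400 = 1/3110400
(3j)²=21/1105 [(5 6 5; -2 6 -4)], sign=-1
⇒ 4πI² = 1232/3757
I = (-1)√(1232/3757/(4π)) = -0.16153991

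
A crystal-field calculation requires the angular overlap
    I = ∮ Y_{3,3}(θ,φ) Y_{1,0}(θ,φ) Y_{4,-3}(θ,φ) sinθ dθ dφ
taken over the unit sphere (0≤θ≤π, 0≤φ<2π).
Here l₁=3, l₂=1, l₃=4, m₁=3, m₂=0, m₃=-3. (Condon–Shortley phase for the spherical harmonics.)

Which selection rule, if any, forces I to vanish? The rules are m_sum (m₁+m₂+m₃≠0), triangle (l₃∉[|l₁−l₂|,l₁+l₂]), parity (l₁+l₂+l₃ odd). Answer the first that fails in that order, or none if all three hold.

none

azimuthal sum: 3 + 0 − 3 = 0  ✓
2 ≤ 4 ≤ 4 (triangle on l)  ✓
L = 3 + 1 + 4 = 8 (even)  ✓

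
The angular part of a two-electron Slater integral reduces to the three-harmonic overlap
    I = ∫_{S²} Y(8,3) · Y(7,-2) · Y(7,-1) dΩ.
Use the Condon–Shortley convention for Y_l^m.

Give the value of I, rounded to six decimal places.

Checks pass: Σm=0; 22 even; l₃=7∈[1,15].
(2·8+1)(2·7+1)(2·7+1) = 3825
Δ: 8! 8! 6! / 23! → 1/22086194130
sum: t=1:−1/18289152000 t=2:+1/248832000 t=3:−1/24883200 t=4:+1/11943936 t=5:−1/24883200 t=6:+1/248832000 t=7:−1/18289152000 = 11/975421440
3j²(8 7 7; 0 0 0) = Δ·Π!·Σ² = 1750/289731  (sign -1)
sum: t=0:+1/3483648000 t=1:−1/139345920 t=2:+1/37324800 t=3:−1/49766400 t=4:+1/348364800 t=5:−1/20901888000 = 11/4180377600
3j²(8 7 7; 3 -2 -1) = Δ·Π!·Σ² = 550/289731  (sign +1)
combine: 4πI² = 3825·1750/289731·550/289731 = 24062500/548653937
take √, sign -1: I = -0.05907670

-0.059077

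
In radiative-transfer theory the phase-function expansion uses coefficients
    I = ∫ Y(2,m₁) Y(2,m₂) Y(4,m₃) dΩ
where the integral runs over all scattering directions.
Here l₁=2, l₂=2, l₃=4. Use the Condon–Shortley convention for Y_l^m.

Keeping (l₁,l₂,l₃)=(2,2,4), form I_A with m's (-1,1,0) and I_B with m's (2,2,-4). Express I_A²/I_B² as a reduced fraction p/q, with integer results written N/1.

8/35

Same 2,2,4: normalisation and zero-m 3j drop out of the ratio.
A: Δ: 0! 4! 4! / 9! → 1/630; sum: t=0:+1/36 = 1/36; 3j²(2 2 4; -1 1 0) = Δ·Π!·Σ² = 8/315  (sign +1)
B: Δ: 0! 4! 4! / 9! → 1/630; sum: t=0:+1/576 = 1/576; 3j²(2 2 4; 2 2 -4) = Δ·Π!·Σ² = 1/9  (sign +1)
I_A²/I_B² = (8/315)/(1/9) = 8/35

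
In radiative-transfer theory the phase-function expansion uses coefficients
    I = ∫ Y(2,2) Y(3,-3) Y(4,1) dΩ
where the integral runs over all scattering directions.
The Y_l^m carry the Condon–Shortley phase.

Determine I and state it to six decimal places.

0.000000

L=9 odd ⇒ parity kills the (l;000) factor ⇒ I = 0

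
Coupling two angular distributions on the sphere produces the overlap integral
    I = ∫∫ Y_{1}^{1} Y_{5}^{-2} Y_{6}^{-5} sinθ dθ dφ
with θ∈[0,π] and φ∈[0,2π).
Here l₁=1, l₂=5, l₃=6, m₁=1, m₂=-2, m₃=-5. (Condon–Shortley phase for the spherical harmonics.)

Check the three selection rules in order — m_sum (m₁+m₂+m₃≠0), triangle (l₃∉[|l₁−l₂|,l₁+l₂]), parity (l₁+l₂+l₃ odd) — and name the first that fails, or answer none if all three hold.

m_sum

Σmᵢ = -6  ✗
l₃∈[|l₁−l₂|,l₁+l₂]=[4,6], have l₃=6
Σlᵢ = 12 ⇒ even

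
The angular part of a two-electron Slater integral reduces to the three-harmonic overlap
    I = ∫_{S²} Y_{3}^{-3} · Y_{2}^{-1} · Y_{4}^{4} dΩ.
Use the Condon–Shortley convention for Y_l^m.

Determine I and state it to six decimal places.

0.000000

l₁+l₂+l₃=9 is odd: 3j(l;000)=0 ⇒ I=0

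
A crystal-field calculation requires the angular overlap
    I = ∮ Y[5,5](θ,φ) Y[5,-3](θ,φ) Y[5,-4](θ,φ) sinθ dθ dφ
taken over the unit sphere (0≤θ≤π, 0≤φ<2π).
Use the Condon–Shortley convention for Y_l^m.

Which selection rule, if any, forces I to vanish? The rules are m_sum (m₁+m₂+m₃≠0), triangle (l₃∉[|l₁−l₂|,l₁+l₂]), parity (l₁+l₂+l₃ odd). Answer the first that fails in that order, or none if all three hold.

m_sum

Σmᵢ = -2  ✗
l₃∈[|l₁−l₂|,l₁+l₂]=[0,10], have l₃=5
Σlᵢ = 15 ⇒ odd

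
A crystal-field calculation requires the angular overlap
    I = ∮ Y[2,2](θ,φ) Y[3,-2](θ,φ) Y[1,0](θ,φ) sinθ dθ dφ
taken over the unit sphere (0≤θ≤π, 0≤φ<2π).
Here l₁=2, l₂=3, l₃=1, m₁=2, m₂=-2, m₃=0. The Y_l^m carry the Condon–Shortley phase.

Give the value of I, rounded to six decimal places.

0.184674

m-sum 0 ✓  L=6 even ✓  1≤1≤5 ✓
Π(2lᵢ+1) = 5×7×3 = 105
triangle coeff Δ(2,3,1) = 1/105
Σ_t [2,2]: t=2:+1/4 = 1/4
(3j)²=3/35 [(2 3 1; 0 0 0)], sign=-1
Σ_t [0,0]: t=0:+1/24 = 1/24
(3j)²=1/21 [(2 3 1; 2 -2 0)], sign=-1
⇒ 4πI² = 3/7
I = (+1)√(3/7/(4π)) = 0.18467439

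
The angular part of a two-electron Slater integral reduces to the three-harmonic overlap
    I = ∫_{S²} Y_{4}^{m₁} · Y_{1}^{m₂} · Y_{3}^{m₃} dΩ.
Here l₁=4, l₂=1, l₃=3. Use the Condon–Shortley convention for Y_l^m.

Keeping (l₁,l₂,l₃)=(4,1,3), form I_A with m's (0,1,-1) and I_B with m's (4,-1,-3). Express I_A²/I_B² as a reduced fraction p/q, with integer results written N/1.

3/14

l's match ⇒ only the (l;m) 3-j factors differ between A and B.
A: triangle coeff Δ(4,1,3) = 1/252; Σ_t [2,2]: t=2:+1/96 = 1/96; (3j)²=1/42 [(4 1 3; 0 1 -1)], sign=+1
B: triangle coeff Δ(4,1,3) = 1/252; Σ_t [0,0]: t=0:+1/1440 = 1/1440; (3j)²=1/9 [(4 1 3; 4 -1 -3)], sign=+1
I_A²/I_B² = (1/42)/(1/9) = 3/14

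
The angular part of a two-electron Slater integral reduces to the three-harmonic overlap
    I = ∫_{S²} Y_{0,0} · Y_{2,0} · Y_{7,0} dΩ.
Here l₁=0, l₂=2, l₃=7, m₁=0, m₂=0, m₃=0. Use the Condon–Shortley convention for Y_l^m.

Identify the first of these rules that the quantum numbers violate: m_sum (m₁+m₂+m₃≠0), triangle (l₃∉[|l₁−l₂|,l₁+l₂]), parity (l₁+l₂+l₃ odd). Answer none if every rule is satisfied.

Σmᵢ = 0  ✓
l₃∈[|l₁−l₂|,l₁+l₂]=[2,2], have l₃=7  ✗
Σlᵢ = 9 ⇒ odd

triangle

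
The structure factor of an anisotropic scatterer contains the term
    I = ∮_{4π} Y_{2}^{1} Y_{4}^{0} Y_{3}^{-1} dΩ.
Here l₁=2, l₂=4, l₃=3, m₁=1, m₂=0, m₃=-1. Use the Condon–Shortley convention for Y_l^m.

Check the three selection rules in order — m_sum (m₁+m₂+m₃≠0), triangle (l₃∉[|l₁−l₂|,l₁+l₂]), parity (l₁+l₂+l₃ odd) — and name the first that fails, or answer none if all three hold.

m₁+m₂+m₃ = 1 + 0 − 1 = 0  ✓
triangle: |2−4|=2 ≤ l₃=3 ≤ 2+4=6  ✓
parity: l₁+l₂+l₃ = 9 is odd  ✗

parity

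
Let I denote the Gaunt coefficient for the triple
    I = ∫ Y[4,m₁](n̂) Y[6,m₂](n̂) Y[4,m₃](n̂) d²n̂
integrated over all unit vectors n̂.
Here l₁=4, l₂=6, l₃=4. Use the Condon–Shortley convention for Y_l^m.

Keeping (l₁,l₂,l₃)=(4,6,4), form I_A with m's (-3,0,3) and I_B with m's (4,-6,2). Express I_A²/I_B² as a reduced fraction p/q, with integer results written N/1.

Shared (l₁,l₂,l₃)=(4,6,4): N and (l;000)² cancel in I_A²/I_B².
A: Δ = 6!·2!·6!/15! = 1/1261260; Racah Σ t=5..6: t=5:−1/28800 t=6:+1/518400 = -17/518400; ⇒ 3j(4 6 4; -3 0 3)² = 289/25740, sgn +1
B: Δ = 6!·2!·6!/15! = 1/1261260; Racah Σ t=0..0: t=0:+1/1036800 = 1/1036800; ⇒ 3j(4 6 4; 4 -6 2)² = 4/195, sgn +1
I_A²/I_B² = (289/25740)/(4/195) = 289/528

289/528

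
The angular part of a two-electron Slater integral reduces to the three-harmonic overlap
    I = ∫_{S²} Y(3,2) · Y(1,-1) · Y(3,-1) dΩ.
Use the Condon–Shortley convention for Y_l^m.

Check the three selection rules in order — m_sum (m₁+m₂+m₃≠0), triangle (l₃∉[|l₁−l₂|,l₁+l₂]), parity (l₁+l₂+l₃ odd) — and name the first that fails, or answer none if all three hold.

parity

m₁+m₂+m₃ = 2 − 1 − 1 = 0  ✓
triangle: |3−1|=2 ≤ l₃=3 ≤ 3+1=4  ✓
parity: l₁+l₂+l₃ = 7 is odd  ✗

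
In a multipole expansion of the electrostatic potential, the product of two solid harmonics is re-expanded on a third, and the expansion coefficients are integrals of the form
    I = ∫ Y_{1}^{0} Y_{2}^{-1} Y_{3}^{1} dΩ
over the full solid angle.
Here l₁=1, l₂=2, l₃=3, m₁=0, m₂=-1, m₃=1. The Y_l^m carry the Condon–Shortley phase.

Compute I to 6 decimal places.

-0.233597

m-sum 0 ✓  L=6 even ✓  1≤3≤3 ✓
Π(2lᵢ+1) = 3×5×7 = 105
triangle coeff Δ(1,2,3) = 1/105
Σ_t [0,0]: t=0:+1/4 = 1/4
(3j)²=3/35 [(1 2 3; 0 0 0)], sign=-1
Σ_t [0,0]: t=0:+1/6 = 1/6
(3j)²=8/105 [(1 2 3; 0 -1 1)], sign=+1
⇒ 4πI² = 24/35
I = (-1)√(24/35/(4π)) = -0.23359668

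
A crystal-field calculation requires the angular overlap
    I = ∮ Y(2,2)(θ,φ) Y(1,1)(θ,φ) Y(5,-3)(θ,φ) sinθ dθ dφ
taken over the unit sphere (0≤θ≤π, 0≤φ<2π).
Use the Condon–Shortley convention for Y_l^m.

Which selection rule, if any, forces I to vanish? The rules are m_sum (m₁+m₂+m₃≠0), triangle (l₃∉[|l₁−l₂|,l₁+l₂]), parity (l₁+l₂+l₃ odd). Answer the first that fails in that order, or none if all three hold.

azimuthal sum: 2 + 1 − 3 = 0  ✓
1 ≤ 5 ≤ 3 (triangle on l)  ✗
L = 2 + 1 + 5 = 8 (even)

triangle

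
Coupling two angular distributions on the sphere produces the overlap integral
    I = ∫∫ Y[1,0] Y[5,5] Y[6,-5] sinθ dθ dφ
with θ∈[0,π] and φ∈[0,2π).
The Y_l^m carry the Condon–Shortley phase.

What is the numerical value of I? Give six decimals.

Rules hold: Σm=0, L=12 even, 4≤6≤6.
N = 3·11·13 = 429
Δ = 0!·2!·10!/13! = 1/858
Racah Σ t=0..0: t=0:+1/14400 = 1/14400
⇒ 3j(1 5 6; 0 0 0)² = 6/143, sgn +1
Racah Σ t=0..0: t=0:+1/3628800 = 1/3628800
⇒ 3j(1 5 6; 0 5 -5)² = 1/78, sgn -1
4πI² = N·(3j₀)²·(3jₘ)² = 3/13
I = -1·√(0.230769/4π) = -0.13551395

-0.135514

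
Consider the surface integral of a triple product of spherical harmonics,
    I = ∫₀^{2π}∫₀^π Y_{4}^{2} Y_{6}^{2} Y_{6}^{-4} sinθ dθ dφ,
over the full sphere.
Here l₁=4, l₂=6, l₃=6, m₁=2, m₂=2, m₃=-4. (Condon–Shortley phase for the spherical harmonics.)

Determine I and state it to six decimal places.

0.060095

Checks pass: Σm=0; 16 even; l₃=6∈[2,10].
(2·4+1)(2·6+1)(2·6+1) = 1521
Δ: 4! 4! 8! / 17! → 1/15315300
sum: t=0:+1/829440 t=1:−1/25920 t=2:+1/9216 t=3:−1/25920 t=4:+1/829440 = 7/207360
3j²(4 6 6; 0 0 0) = Δ·Π!·Σ² = 28/2431  (sign +1)
sum: t=0:+1/3870720 t=1:−1/181440 t=2:+1/138240 = 23/11612160
3j²(4 6 6; 2 2 -4) = Δ·Π!·Σ² = 529/204204  (sign +1)
combine: 4πI² = 1521·28/2431·529/204204 = 1587/34969
take √, sign +1: I = 0.06009550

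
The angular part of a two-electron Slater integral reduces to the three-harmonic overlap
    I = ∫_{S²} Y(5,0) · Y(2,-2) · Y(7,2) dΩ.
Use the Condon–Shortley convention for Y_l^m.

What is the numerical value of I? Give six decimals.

0.127204

m-sum 0 ✓  L=14 even ✓  3≤7≤7 ✓
Π(2lᵢ+1) = 11×5×15 = 825
triangle coeff Δ(5,2,7) = 1/15015
Σ_t [0,0]: t=0:+1/57600 = 1/57600
(3j)²=21/715 [(5 2 7; 0 0 0)], sign=-1
Σ_t [0,0]: t=0:+1/345600 = 1/345600
(3j)²=6/715 [(5 2 7; 0 -2 2)], sign=-1
⇒ 4πI² = 378/1859
I = (+1)√(378/1859/(4π)) = 0.12720415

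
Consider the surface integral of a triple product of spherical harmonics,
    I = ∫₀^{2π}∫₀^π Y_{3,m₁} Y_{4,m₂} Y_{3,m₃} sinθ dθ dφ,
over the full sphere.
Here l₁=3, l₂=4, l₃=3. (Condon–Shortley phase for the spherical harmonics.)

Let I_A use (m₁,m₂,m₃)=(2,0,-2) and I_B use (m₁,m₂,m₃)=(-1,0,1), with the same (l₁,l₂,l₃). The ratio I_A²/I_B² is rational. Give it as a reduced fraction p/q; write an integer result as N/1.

49/1

l's match ⇒ only the (l;m) 3-j factors differ between A and B.
A: triangle coeff Δ(3,4,3) = 1/34650; Σ_t [0,1]: t=0:+1/576 t=1:−1/72 = -7/576; (3j)²=7/198 [(3 4 3; 2 0 -2)], sign=+1
B: triangle coeff Δ(3,4,3) = 1/34650; Σ_t [2,4]: t=2:+1/32 t=3:−1/36 t=4:+1/1152 = 5/1152; (3j)²=1/1386 [(3 4 3; -1 0 1)], sign=+1
I_A²/I_B² = (7/198)/(1/1386) = 49/1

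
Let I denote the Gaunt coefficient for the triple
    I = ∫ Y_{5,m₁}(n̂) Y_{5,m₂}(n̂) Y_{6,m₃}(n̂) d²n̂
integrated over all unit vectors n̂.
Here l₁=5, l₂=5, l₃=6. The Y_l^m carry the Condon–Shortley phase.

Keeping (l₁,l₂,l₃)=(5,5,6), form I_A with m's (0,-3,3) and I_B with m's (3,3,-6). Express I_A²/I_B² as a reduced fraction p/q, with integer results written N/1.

625/1232

Same 5,5,6: normalisation and zero-m 3j drop out of the ratio.
A: Δ: 4! 6! 6! / 17! → 1/28588560; sum: t=0:+1/138240 t=1:−1/34560 t=2:+1/103680 = -1/82944; 3j²(5 5 6; 0 -3 3) = Δ·Π!·Σ² = 125/9724  (sign +1)
B: Δ: 4! 6! 6! / 17! → 1/28588560; sum: t=2:+1/2073600 = 1/2073600; 3j²(5 5 6; 3 3 -6) = Δ·Π!·Σ² = 28/1105  (sign +1)
I_A²/I_B² = (125/9724)/(28/1105) = 625/1232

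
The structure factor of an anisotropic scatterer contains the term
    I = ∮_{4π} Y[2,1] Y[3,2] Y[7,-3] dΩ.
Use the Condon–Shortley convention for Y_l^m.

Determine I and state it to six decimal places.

0.000000

triangle: need 1≤l₃≤5, have 7; I=0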